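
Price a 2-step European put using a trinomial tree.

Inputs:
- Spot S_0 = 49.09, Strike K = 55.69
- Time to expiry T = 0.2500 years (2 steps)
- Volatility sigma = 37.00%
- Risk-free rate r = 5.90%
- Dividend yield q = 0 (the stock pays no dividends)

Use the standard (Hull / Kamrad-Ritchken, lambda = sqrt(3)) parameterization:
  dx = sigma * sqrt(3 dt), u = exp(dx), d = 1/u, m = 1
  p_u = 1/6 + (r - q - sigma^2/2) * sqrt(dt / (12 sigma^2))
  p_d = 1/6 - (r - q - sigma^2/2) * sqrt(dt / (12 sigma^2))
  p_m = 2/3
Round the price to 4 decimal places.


dt = T/N = 0.125000; dx = sigma*sqrt(3*dt) = 0.226578
u = exp(dx) = 1.254300; d = 1/u = 0.797257
p_u = 0.164060, p_m = 0.666667, p_d = 0.169273
Discount per step: exp(-r*dt) = 0.992652
Stock lattice S(k, j) with j the centered position index:
  k=0: S(0,+0) = 49.0900
  k=1: S(1,-1) = 39.1374; S(1,+0) = 49.0900; S(1,+1) = 61.5736
  k=2: S(2,-2) = 31.2025; S(2,-1) = 39.1374; S(2,+0) = 49.0900; S(2,+1) = 61.5736; S(2,+2) = 77.2318
Terminal payoffs V(N, j) = max(K - S_T, 0):
  V(2,-2) = 24.487452; V(2,-1) = 16.552639; V(2,+0) = 6.600000; V(2,+1) = 0.000000; V(2,+2) = 0.000000
Backward induction: V(k, j) = exp(-r*dt) * [p_u * V(k+1, j+1) + p_m * V(k+1, j) + p_d * V(k+1, j-1)]
  V(1,-1) = exp(-r*dt) * [p_u*6.600000 + p_m*16.552639 + p_d*24.487452] = 16.143464
  V(1,+0) = exp(-r*dt) * [p_u*0.000000 + p_m*6.600000 + p_d*16.552639] = 7.149002
  V(1,+1) = exp(-r*dt) * [p_u*0.000000 + p_m*0.000000 + p_d*6.600000] = 1.108995
  V(0,+0) = exp(-r*dt) * [p_u*1.108995 + p_m*7.149002 + p_d*16.143464] = 7.624166

Answer: Price = V(0,0) = 7.6242


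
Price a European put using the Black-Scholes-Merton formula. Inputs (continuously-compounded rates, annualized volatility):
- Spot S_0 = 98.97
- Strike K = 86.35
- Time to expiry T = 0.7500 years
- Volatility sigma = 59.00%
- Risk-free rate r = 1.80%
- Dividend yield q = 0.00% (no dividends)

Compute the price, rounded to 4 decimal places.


d1 = (ln(S/K) + (r - q + 0.5*sigma^2) * T) / (sigma * sqrt(T)) = 0.54886531
d2 = d1 - sigma * sqrt(T) = 0.03791032
exp(-rT) = 0.98659072; exp(-qT) = 1.00000000
P = K * exp(-rT) * N(-d2) - S_0 * exp(-qT) * N(-d1)
N(-d1) = 0.29154894; N(-d2) = 0.48487959
P = 86.3500 * 0.98659072 * 0.48487959 - 98.9700 * 1.00000000 * 0.29154894 = 12.4533

Answer: Price = 12.4533


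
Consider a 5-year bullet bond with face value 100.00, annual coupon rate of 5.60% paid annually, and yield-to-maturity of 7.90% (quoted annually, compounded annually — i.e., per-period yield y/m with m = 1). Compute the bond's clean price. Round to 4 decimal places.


Coupon per period c = face * coupon_rate / m = 5.600000
Periods per year m = 1; per-period yield y/m = 0.079000
Number of cashflows N = 5
Cashflows (t years, CF_t, discount factor 1/(1+y/m)^(m*t), PV):
  t = 1.0000: CF_t = 5.600000, DF = 0.926784, PV = 5.189991
  t = 2.0000: CF_t = 5.600000, DF = 0.858929, PV = 4.810001
  t = 3.0000: CF_t = 5.600000, DF = 0.796041, PV = 4.457832
  t = 4.0000: CF_t = 5.600000, DF = 0.737758, PV = 4.131448
  t = 5.0000: CF_t = 105.600000, DF = 0.683743, PV = 72.203241
Price P = sum_t PV_t = 90.792512

Answer: Price = 90.7925


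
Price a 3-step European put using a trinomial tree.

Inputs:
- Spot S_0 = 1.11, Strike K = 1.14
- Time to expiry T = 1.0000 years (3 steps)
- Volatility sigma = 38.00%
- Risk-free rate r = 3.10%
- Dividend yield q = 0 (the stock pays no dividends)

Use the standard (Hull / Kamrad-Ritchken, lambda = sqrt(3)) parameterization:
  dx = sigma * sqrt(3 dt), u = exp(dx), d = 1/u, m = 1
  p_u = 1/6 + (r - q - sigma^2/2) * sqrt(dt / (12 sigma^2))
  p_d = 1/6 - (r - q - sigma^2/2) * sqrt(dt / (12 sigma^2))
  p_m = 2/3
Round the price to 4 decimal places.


dt = T/N = 0.333333; dx = sigma*sqrt(3*dt) = 0.380000
u = exp(dx) = 1.462285; d = 1/u = 0.683861
p_u = 0.148596, p_m = 0.666667, p_d = 0.184737
Discount per step: exp(-r*dt) = 0.989720
Stock lattice S(k, j) with j the centered position index:
  k=0: S(0,+0) = 1.1100
  k=1: S(1,-1) = 0.7591; S(1,+0) = 1.1100; S(1,+1) = 1.6231
  k=2: S(2,-2) = 0.5191; S(2,-1) = 0.7591; S(2,+0) = 1.1100; S(2,+1) = 1.6231; S(2,+2) = 2.3735
  k=3: S(3,-3) = 0.3550; S(3,-2) = 0.5191; S(3,-1) = 0.7591; S(3,+0) = 1.1100; S(3,+1) = 1.6231; S(3,+2) = 2.3735; S(3,+3) = 3.4707
Terminal payoffs V(N, j) = max(K - S_T, 0):
  V(3,-3) = 0.785001; V(3,-2) = 0.620890; V(3,-1) = 0.380914; V(3,+0) = 0.030000; V(3,+1) = 0.000000; V(3,+2) = 0.000000; V(3,+3) = 0.000000
Backward induction: V(k, j) = exp(-r*dt) * [p_u * V(k+1, j+1) + p_m * V(k+1, j) + p_d * V(k+1, j-1)]
  V(2,-2) = exp(-r*dt) * [p_u*0.380914 + p_m*0.620890 + p_d*0.785001] = 0.609220
  V(2,-1) = exp(-r*dt) * [p_u*0.030000 + p_m*0.380914 + p_d*0.620890] = 0.369266
  V(2,+0) = exp(-r*dt) * [p_u*0.000000 + p_m*0.030000 + p_d*0.380914] = 0.089440
  V(2,+1) = exp(-r*dt) * [p_u*0.000000 + p_m*0.000000 + p_d*0.030000] = 0.005485
  V(2,+2) = exp(-r*dt) * [p_u*0.000000 + p_m*0.000000 + p_d*0.000000] = 0.000000
  V(1,-1) = exp(-r*dt) * [p_u*0.089440 + p_m*0.369266 + p_d*0.609220] = 0.368189
  V(1,+0) = exp(-r*dt) * [p_u*0.005485 + p_m*0.089440 + p_d*0.369266] = 0.127336
  V(1,+1) = exp(-r*dt) * [p_u*0.000000 + p_m*0.005485 + p_d*0.089440] = 0.019972
  V(0,+0) = exp(-r*dt) * [p_u*0.019972 + p_m*0.127336 + p_d*0.368189] = 0.154274

Answer: Price = V(0,0) = 0.1543


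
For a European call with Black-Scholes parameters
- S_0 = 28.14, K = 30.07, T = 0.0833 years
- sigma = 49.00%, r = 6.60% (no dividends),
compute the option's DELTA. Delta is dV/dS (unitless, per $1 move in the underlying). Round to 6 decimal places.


Answer: Delta = 0.359620

Derivation:
d1 = -0.3594758406; d2 = -0.5008983635
phi(d1) = 0.3739811166; exp(-qT) = 1.0000000000; exp(-rT) = 0.9945172852
N(d1) = 0.3596195740
Delta = exp(-qT) * N(d1) = 1.0000000000 * 0.3596195740 = 0.359620


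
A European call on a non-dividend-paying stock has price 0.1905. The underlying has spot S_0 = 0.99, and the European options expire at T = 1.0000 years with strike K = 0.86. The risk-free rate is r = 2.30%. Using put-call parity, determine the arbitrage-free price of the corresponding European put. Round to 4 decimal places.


Answer: Put price = 0.0409

Derivation:
Put-call parity: C - P = S_0 * exp(-qT) - K * exp(-rT).
S_0 * exp(-qT) = 0.9900 * 1.00000000 = 0.99000000
K * exp(-rT) = 0.8600 * 0.97726248 = 0.84044574
P = C - S*exp(-qT) + K*exp(-rT)
P = 0.1905 - 0.99000000 + 0.84044574 = 0.0409


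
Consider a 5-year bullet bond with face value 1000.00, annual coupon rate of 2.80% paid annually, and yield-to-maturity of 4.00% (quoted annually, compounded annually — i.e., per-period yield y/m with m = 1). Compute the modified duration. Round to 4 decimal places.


Coupon per period c = face * coupon_rate / m = 28.000000
Periods per year m = 1; per-period yield y/m = 0.040000
Number of cashflows N = 5
Cashflows (t years, CF_t, discount factor 1/(1+y/m)^(m*t), PV):
  t = 1.0000: CF_t = 28.000000, DF = 0.961538, PV = 26.923077
  t = 2.0000: CF_t = 28.000000, DF = 0.924556, PV = 25.887574
  t = 3.0000: CF_t = 28.000000, DF = 0.888996, PV = 24.891898
  t = 4.0000: CF_t = 28.000000, DF = 0.854804, PV = 23.934517
  t = 5.0000: CF_t = 1028.000000, DF = 0.821927, PV = 844.941066
Price P = sum_t PV_t = 946.578132
First compute Macaulay numerator sum_t t * PV_t:
  t * PV_t at t = 1.0000: 26.923077
  t * PV_t at t = 2.0000: 51.775148
  t * PV_t at t = 3.0000: 74.675694
  t * PV_t at t = 4.0000: 95.738069
  t * PV_t at t = 5.0000: 4224.705329
Macaulay duration D = 4473.817317 / 946.578132 = 4.726305
Modified duration = D / (1 + y/m) = 4.726305 / (1 + 0.040000) = 4.544524

Answer: Modified duration = 4.5445


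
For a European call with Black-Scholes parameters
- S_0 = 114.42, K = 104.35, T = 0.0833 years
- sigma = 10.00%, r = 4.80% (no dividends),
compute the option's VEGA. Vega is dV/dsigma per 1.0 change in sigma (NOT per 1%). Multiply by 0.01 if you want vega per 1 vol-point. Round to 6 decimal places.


Answer: Vega = 0.048999

Derivation:
d1 = 3.3449181301; d2 = 3.3160563908
phi(d1) = 0.0014837581; exp(-qT) = 1.0000000000; exp(-rT) = 0.9960095830
Vega = S * exp(-qT) * phi(d1) * sqrt(T) = 114.4200 * 1.0000000000 * 0.0014837581 * 0.2886173938 = 0.048999


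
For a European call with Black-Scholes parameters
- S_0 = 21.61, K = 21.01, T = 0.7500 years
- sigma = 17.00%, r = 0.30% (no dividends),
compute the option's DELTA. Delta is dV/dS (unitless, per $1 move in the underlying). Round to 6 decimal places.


Answer: Delta = 0.610319

Derivation:
d1 = 0.2801517850; d2 = 0.1329274663
phi(d1) = 0.3835899849; exp(-qT) = 1.0000000000; exp(-rT) = 0.9977525294
N(d1) = 0.6103194720
Delta = exp(-qT) * N(d1) = 1.0000000000 * 0.6103194720 = 0.610319


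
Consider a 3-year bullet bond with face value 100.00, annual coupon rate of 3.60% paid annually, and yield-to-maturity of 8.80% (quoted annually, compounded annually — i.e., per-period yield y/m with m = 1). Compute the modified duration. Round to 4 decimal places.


Answer: Modified duration = 2.6551

Derivation:
Coupon per period c = face * coupon_rate / m = 3.600000
Periods per year m = 1; per-period yield y/m = 0.088000
Number of cashflows N = 3
Cashflows (t years, CF_t, discount factor 1/(1+y/m)^(m*t), PV):
  t = 1.0000: CF_t = 3.600000, DF = 0.919118, PV = 3.308824
  t = 2.0000: CF_t = 3.600000, DF = 0.844777, PV = 3.041198
  t = 3.0000: CF_t = 103.600000, DF = 0.776450, PV = 80.440187
Price P = sum_t PV_t = 86.790208
First compute Macaulay numerator sum_t t * PV_t:
  t * PV_t at t = 1.0000: 3.308824
  t * PV_t at t = 2.0000: 6.082396
  t * PV_t at t = 3.0000: 241.320560
Macaulay duration D = 250.711779 / 86.790208 = 2.888710
Modified duration = D / (1 + y/m) = 2.888710 / (1 + 0.088000) = 2.655065


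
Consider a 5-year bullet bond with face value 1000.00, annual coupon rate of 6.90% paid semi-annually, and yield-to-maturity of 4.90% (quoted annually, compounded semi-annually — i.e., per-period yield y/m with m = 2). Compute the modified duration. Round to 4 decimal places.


Answer: Modified duration = 4.2421

Derivation:
Coupon per period c = face * coupon_rate / m = 34.500000
Periods per year m = 2; per-period yield y/m = 0.024500
Number of cashflows N = 10
Cashflows (t years, CF_t, discount factor 1/(1+y/m)^(m*t), PV):
  t = 0.5000: CF_t = 34.500000, DF = 0.976086, PV = 33.674963
  t = 1.0000: CF_t = 34.500000, DF = 0.952744, PV = 32.869657
  t = 1.5000: CF_t = 34.500000, DF = 0.929960, PV = 32.083608
  t = 2.0000: CF_t = 34.500000, DF = 0.907721, PV = 31.316358
  t = 2.5000: CF_t = 34.500000, DF = 0.886013, PV = 30.567455
  t = 3.0000: CF_t = 34.500000, DF = 0.864825, PV = 29.836462
  t = 3.5000: CF_t = 34.500000, DF = 0.844143, PV = 29.122949
  t = 4.0000: CF_t = 34.500000, DF = 0.823957, PV = 28.426500
  t = 4.5000: CF_t = 34.500000, DF = 0.804252, PV = 27.746706
  t = 5.0000: CF_t = 1034.500000, DF = 0.785019, PV = 812.102538
Price P = sum_t PV_t = 1087.747196
First compute Macaulay numerator sum_t t * PV_t:
  t * PV_t at t = 0.5000: 16.837482
  t * PV_t at t = 1.0000: 32.869657
  t * PV_t at t = 1.5000: 48.125413
  t * PV_t at t = 2.0000: 62.632715
  t * PV_t at t = 2.5000: 76.418637
  t * PV_t at t = 3.0000: 89.509385
  t * PV_t at t = 3.5000: 101.930323
  t * PV_t at t = 4.0000: 113.706001
  t * PV_t at t = 4.5000: 124.860176
  t * PV_t at t = 5.0000: 4060.512689
Macaulay duration D = 4727.402478 / 1087.747196 = 4.346049
Modified duration = D / (1 + y/m) = 4.346049 / (1 + 0.024500) = 4.242117


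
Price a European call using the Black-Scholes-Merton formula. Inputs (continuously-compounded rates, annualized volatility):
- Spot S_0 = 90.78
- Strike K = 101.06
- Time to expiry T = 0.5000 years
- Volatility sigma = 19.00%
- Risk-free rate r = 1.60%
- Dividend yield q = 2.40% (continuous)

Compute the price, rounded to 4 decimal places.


Answer: Price = 1.4547

Derivation:
d1 = (ln(S/K) + (r - q + 0.5*sigma^2) * T) / (sigma * sqrt(T)) = -0.76107319
d2 = d1 - sigma * sqrt(T) = -0.89542348
exp(-rT) = 0.99203191; exp(-qT) = 0.98807171
C = S_0 * exp(-qT) * N(d1) - K * exp(-rT) * N(d2)
N(d1) = 0.22330668; N(d2) = 0.18528038
C = 90.7800 * 0.98807171 * 0.22330668 - 101.0600 * 0.99203191 * 0.18528038 = 1.4547


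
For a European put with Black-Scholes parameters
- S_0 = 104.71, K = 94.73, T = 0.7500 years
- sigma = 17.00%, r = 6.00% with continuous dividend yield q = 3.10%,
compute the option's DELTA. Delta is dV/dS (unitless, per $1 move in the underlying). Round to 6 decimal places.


d1 = 0.9016946768; d2 = 0.7544703581
phi(d1) = 0.2656793421; exp(-qT) = 0.9770181987; exp(-rT) = 0.9559974818
N(-d1) = 0.1836095408
Delta = -exp(-qT) * N(-d1) = -0.9770181987 * 0.1836095408 = -0.179390

Answer: Delta = -0.179390


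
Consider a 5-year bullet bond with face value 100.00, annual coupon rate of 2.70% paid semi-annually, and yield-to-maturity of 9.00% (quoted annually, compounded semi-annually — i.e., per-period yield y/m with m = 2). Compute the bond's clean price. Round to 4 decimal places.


Coupon per period c = face * coupon_rate / m = 1.350000
Periods per year m = 2; per-period yield y/m = 0.045000
Number of cashflows N = 10
Cashflows (t years, CF_t, discount factor 1/(1+y/m)^(m*t), PV):
  t = 0.5000: CF_t = 1.350000, DF = 0.956938, PV = 1.291866
  t = 1.0000: CF_t = 1.350000, DF = 0.915730, PV = 1.236235
  t = 1.5000: CF_t = 1.350000, DF = 0.876297, PV = 1.183000
  t = 2.0000: CF_t = 1.350000, DF = 0.838561, PV = 1.132058
  t = 2.5000: CF_t = 1.350000, DF = 0.802451, PV = 1.083309
  t = 3.0000: CF_t = 1.350000, DF = 0.767896, PV = 1.036659
  t = 3.5000: CF_t = 1.350000, DF = 0.734828, PV = 0.992018
  t = 4.0000: CF_t = 1.350000, DF = 0.703185, PV = 0.949300
  t = 4.5000: CF_t = 1.350000, DF = 0.672904, PV = 0.908421
  t = 5.0000: CF_t = 101.350000, DF = 0.643928, PV = 65.262071
Price P = sum_t PV_t = 75.074938

Answer: Price = 75.0749


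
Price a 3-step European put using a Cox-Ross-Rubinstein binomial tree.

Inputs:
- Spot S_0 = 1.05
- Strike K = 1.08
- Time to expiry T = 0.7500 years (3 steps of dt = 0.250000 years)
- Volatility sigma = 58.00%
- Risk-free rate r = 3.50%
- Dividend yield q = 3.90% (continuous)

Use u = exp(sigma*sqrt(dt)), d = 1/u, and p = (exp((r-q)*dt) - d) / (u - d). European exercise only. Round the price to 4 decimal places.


Answer: Price = V(0,0) = 0.2384

Derivation:
dt = T/N = 0.250000
u = exp(sigma*sqrt(dt)) = 1.336427; d = 1/u = 0.748264
p = (exp((r-q)*dt) - d) / (u - d) = 0.426305
Discount per step: exp(-r*dt) = 0.991288
Stock lattice S(k, i) with i counting down-moves:
  k=0: S(0,0) = 1.0500
  k=1: S(1,0) = 1.4032; S(1,1) = 0.7857
  k=2: S(2,0) = 1.8753; S(2,1) = 1.0500; S(2,2) = 0.5879
  k=3: S(3,0) = 2.5063; S(3,1) = 1.4032; S(3,2) = 0.7857; S(3,3) = 0.4399
Terminal payoffs V(N, i) = max(K - S_T, 0):
  V(3,0) = 0.000000; V(3,1) = 0.000000; V(3,2) = 0.294323; V(3,3) = 0.640101
Backward induction: V(k, i) = exp(-r*dt) * [p * V(k+1, i) + (1-p) * V(k+1, i+1)].
  V(2,0) = exp(-r*dt) * [p*0.000000 + (1-p)*0.000000] = 0.000000
  V(2,1) = exp(-r*dt) * [p*0.000000 + (1-p)*0.294323] = 0.167381
  V(2,2) = exp(-r*dt) * [p*0.294323 + (1-p)*0.640101] = 0.488402
  V(1,0) = exp(-r*dt) * [p*0.000000 + (1-p)*0.167381] = 0.095189
  V(1,1) = exp(-r*dt) * [p*0.167381 + (1-p)*0.488402] = 0.348487
  V(0,0) = exp(-r*dt) * [p*0.095189 + (1-p)*0.348487] = 0.238410


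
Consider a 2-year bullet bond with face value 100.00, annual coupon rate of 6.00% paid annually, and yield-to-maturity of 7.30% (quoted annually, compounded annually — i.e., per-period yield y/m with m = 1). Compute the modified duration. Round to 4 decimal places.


Answer: Modified duration = 1.8106

Derivation:
Coupon per period c = face * coupon_rate / m = 6.000000
Periods per year m = 1; per-period yield y/m = 0.073000
Number of cashflows N = 2
Cashflows (t years, CF_t, discount factor 1/(1+y/m)^(m*t), PV):
  t = 1.0000: CF_t = 6.000000, DF = 0.931966, PV = 5.591799
  t = 2.0000: CF_t = 106.000000, DF = 0.868561, PV = 92.067515
Price P = sum_t PV_t = 97.659314
First compute Macaulay numerator sum_t t * PV_t:
  t * PV_t at t = 1.0000: 5.591799
  t * PV_t at t = 2.0000: 184.135030
Macaulay duration D = 189.726829 / 97.659314 = 1.942742
Modified duration = D / (1 + y/m) = 1.942742 / (1 + 0.073000) = 1.810570


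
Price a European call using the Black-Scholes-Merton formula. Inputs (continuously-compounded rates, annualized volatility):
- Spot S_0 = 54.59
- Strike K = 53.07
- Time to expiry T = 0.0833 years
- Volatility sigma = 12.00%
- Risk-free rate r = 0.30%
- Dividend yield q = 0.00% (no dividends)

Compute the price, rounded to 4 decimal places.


Answer: Price = 1.7485

Derivation:
d1 = (ln(S/K) + (r - q + 0.5*sigma^2) * T) / (sigma * sqrt(T)) = 0.83988294
d2 = d1 - sigma * sqrt(T) = 0.80524885
exp(-rT) = 0.99975013; exp(-qT) = 1.00000000
C = S_0 * exp(-qT) * N(d1) - K * exp(-rT) * N(d2)
N(d1) = 0.79951299; N(d2) = 0.78966195
C = 54.5900 * 1.00000000 * 0.79951299 - 53.0700 * 0.99975013 * 0.78966195 = 1.7485


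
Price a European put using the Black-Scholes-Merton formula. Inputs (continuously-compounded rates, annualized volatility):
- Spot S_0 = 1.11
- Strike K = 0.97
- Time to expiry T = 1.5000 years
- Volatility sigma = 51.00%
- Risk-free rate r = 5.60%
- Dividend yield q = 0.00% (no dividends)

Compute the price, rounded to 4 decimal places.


d1 = (ln(S/K) + (r - q + 0.5*sigma^2) * T) / (sigma * sqrt(T)) = 0.66263376
d2 = d1 - sigma * sqrt(T) = 0.03801388
exp(-rT) = 0.91943126; exp(-qT) = 1.00000000
P = K * exp(-rT) * N(-d2) - S_0 * exp(-qT) * N(-d1)
N(-d1) = 0.25378257; N(-d2) = 0.48483831
P = 0.9700 * 0.91943126 * 0.48483831 - 1.1100 * 1.00000000 * 0.25378257 = 0.1507

Answer: Price = 0.1507


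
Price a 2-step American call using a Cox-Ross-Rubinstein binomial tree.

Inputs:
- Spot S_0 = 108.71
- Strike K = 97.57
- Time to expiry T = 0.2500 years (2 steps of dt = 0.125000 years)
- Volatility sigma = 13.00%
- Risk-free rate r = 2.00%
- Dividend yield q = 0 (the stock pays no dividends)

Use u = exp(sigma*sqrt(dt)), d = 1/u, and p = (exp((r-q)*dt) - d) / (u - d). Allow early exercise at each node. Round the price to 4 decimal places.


Answer: Price = V(0,0) = 11.6266

Derivation:
dt = T/N = 0.125000
u = exp(sigma*sqrt(dt)) = 1.047035; d = 1/u = 0.955078
p = (exp((r-q)*dt) - d) / (u - d) = 0.515732
Discount per step: exp(-r*dt) = 0.997503
Stock lattice S(k, i) with i counting down-moves:
  k=0: S(0,0) = 108.7100
  k=1: S(1,0) = 113.8231; S(1,1) = 103.8266
  k=2: S(2,0) = 119.1767; S(2,1) = 108.7100; S(2,2) = 99.1625
Terminal payoffs V(N, i) = max(S_T - K, 0):
  V(2,0) = 21.606748; V(2,1) = 11.140000; V(2,2) = 1.592499
Backward induction: V(k, i) = exp(-r*dt) * [p * V(k+1, i) + (1-p) * V(k+1, i+1)]; then take max(V_cont, immediate exercise) for American.
  V(1,0) = exp(-r*dt) * [p*21.606748 + (1-p)*11.140000] = 16.496747; exercise = 16.253127; V(1,0) = max -> 16.496747
  V(1,1) = exp(-r*dt) * [p*11.140000 + (1-p)*1.592499] = 6.500184; exercise = 6.256563; V(1,1) = max -> 6.500184
  V(0,0) = exp(-r*dt) * [p*16.496747 + (1-p)*6.500184] = 11.626632; exercise = 11.140000; V(0,0) = max -> 11.626632


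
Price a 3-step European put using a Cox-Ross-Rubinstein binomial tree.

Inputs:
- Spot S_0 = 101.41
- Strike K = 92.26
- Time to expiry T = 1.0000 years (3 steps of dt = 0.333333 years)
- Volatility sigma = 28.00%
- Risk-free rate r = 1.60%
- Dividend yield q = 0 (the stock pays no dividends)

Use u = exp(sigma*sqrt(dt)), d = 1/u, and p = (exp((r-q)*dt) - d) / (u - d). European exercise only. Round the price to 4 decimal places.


dt = T/N = 0.333333
u = exp(sigma*sqrt(dt)) = 1.175458; d = 1/u = 0.850732
p = (exp((r-q)*dt) - d) / (u - d) = 0.476141
Discount per step: exp(-r*dt) = 0.994681
Stock lattice S(k, i) with i counting down-moves:
  k=0: S(0,0) = 101.4100
  k=1: S(1,0) = 119.2032; S(1,1) = 86.2727
  k=2: S(2,0) = 140.1184; S(2,1) = 101.4100; S(2,2) = 73.3950
  k=3: S(3,0) = 164.7033; S(3,1) = 119.2032; S(3,2) = 86.2727; S(3,3) = 62.4395
Terminal payoffs V(N, i) = max(K - S_T, 0):
  V(3,0) = 0.000000; V(3,1) = 0.000000; V(3,2) = 5.987264; V(3,3) = 29.820538
Backward induction: V(k, i) = exp(-r*dt) * [p * V(k+1, i) + (1-p) * V(k+1, i+1)].
  V(2,0) = exp(-r*dt) * [p*0.000000 + (1-p)*0.000000] = 0.000000
  V(2,1) = exp(-r*dt) * [p*0.000000 + (1-p)*5.987264] = 3.119797
  V(2,2) = exp(-r*dt) * [p*5.987264 + (1-p)*29.820538] = 18.374275
  V(1,0) = exp(-r*dt) * [p*0.000000 + (1-p)*3.119797] = 1.625640
  V(1,1) = exp(-r*dt) * [p*3.119797 + (1-p)*18.374275] = 11.051889
  V(0,0) = exp(-r*dt) * [p*1.625640 + (1-p)*11.051889] = 6.528750

Answer: Price = V(0,0) = 6.5287


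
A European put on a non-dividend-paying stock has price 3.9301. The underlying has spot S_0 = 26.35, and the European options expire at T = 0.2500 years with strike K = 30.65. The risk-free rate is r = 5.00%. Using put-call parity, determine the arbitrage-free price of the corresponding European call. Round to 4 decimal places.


Put-call parity: C - P = S_0 * exp(-qT) - K * exp(-rT).
S_0 * exp(-qT) = 26.3500 * 1.00000000 = 26.35000000
K * exp(-rT) = 30.6500 * 0.98757780 = 30.26925959
C = P + S*exp(-qT) - K*exp(-rT)
C = 3.9301 + 26.35000000 - 30.26925959 = 0.0108

Answer: Call price = 0.0108


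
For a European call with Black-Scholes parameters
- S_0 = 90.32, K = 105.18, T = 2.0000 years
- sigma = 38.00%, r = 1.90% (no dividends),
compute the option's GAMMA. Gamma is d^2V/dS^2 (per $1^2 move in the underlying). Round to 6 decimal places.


d1 = 0.0559837869; d2 = -0.4814173668
phi(d1) = 0.3983175907; exp(-qT) = 1.0000000000; exp(-rT) = 0.9627129409
Gamma = exp(-qT) * phi(d1) / (S * sigma * sqrt(T)) = 1.0000000000 * 0.3983175907 / (90.3200 * 0.3800 * 1.4142135624) = 0.008206

Answer: Gamma = 0.008206


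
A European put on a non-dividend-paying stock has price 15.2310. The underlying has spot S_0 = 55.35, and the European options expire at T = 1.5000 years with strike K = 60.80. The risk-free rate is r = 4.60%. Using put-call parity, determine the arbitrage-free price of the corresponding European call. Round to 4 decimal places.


Put-call parity: C - P = S_0 * exp(-qT) - K * exp(-rT).
S_0 * exp(-qT) = 55.3500 * 1.00000000 = 55.35000000
K * exp(-rT) = 60.8000 * 0.93332668 = 56.74626215
C = P + S*exp(-qT) - K*exp(-rT)
C = 15.2310 + 55.35000000 - 56.74626215 = 13.8347

Answer: Call price = 13.8347


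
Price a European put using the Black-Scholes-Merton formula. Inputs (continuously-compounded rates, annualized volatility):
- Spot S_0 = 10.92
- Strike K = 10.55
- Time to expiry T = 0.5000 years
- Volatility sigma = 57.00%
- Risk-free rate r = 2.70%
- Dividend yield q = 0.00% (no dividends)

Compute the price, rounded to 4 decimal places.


d1 = (ln(S/K) + (r - q + 0.5*sigma^2) * T) / (sigma * sqrt(T)) = 0.32054294
d2 = d1 - sigma * sqrt(T) = -0.08250792
exp(-rT) = 0.98659072; exp(-qT) = 1.00000000
P = K * exp(-rT) * N(-d2) - S_0 * exp(-qT) * N(-d1)
N(-d1) = 0.37427839; N(-d2) = 0.53287859
P = 10.5500 * 0.98659072 * 0.53287859 - 10.9200 * 1.00000000 * 0.37427839 = 1.4594

Answer: Price = 1.4594


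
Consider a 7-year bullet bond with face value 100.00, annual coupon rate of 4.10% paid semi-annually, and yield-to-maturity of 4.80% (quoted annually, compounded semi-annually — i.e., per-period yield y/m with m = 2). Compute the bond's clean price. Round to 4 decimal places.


Coupon per period c = face * coupon_rate / m = 2.050000
Periods per year m = 2; per-period yield y/m = 0.024000
Number of cashflows N = 14
Cashflows (t years, CF_t, discount factor 1/(1+y/m)^(m*t), PV):
  t = 0.5000: CF_t = 2.050000, DF = 0.976562, PV = 2.001953
  t = 1.0000: CF_t = 2.050000, DF = 0.953674, PV = 1.955032
  t = 1.5000: CF_t = 2.050000, DF = 0.931323, PV = 1.909211
  t = 2.0000: CF_t = 2.050000, DF = 0.909495, PV = 1.864464
  t = 2.5000: CF_t = 2.050000, DF = 0.888178, PV = 1.820766
  t = 3.0000: CF_t = 2.050000, DF = 0.867362, PV = 1.778092
  t = 3.5000: CF_t = 2.050000, DF = 0.847033, PV = 1.736418
  t = 4.0000: CF_t = 2.050000, DF = 0.827181, PV = 1.695720
  t = 4.5000: CF_t = 2.050000, DF = 0.807794, PV = 1.655977
  t = 5.0000: CF_t = 2.050000, DF = 0.788861, PV = 1.617165
  t = 5.5000: CF_t = 2.050000, DF = 0.770372, PV = 1.579263
  t = 6.0000: CF_t = 2.050000, DF = 0.752316, PV = 1.542249
  t = 6.5000: CF_t = 2.050000, DF = 0.734684, PV = 1.506102
  t = 7.0000: CF_t = 102.050000, DF = 0.717465, PV = 73.217284
Price P = sum_t PV_t = 95.879695

Answer: Price = 95.8797


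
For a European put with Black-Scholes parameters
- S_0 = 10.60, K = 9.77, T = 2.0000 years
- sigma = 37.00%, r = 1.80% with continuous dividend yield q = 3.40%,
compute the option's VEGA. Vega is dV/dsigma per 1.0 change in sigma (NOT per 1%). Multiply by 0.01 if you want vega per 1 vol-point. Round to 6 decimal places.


Answer: Vega = 5.243630

Derivation:
d1 = 0.3563006630; d2 = -0.1669583551
phi(d1) = 0.3744063349; exp(-qT) = 0.9342604736; exp(-rT) = 0.9646402935
Vega = S * exp(-qT) * phi(d1) * sqrt(T) = 10.6000 * 0.9342604736 * 0.3744063349 * 1.4142135624 = 5.243630


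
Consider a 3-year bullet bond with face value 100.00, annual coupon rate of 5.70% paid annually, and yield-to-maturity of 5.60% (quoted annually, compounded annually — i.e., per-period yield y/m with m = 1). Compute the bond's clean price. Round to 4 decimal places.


Coupon per period c = face * coupon_rate / m = 5.700000
Periods per year m = 1; per-period yield y/m = 0.056000
Number of cashflows N = 3
Cashflows (t years, CF_t, discount factor 1/(1+y/m)^(m*t), PV):
  t = 1.0000: CF_t = 5.700000, DF = 0.946970, PV = 5.397727
  t = 2.0000: CF_t = 5.700000, DF = 0.896752, PV = 5.111484
  t = 3.0000: CF_t = 105.700000, DF = 0.849197, PV = 89.760080
Price P = sum_t PV_t = 100.269292

Answer: Price = 100.2693


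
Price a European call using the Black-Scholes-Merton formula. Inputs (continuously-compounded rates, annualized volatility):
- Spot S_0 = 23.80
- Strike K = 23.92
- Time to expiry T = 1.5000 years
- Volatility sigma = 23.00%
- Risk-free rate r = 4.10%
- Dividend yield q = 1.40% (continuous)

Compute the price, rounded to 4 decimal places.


d1 = (ln(S/K) + (r - q + 0.5*sigma^2) * T) / (sigma * sqrt(T)) = 0.26676595
d2 = d1 - sigma * sqrt(T) = -0.01492537
exp(-rT) = 0.94035295; exp(-qT) = 0.97921896
C = S_0 * exp(-qT) * N(d1) - K * exp(-rT) * N(d2)
N(d1) = 0.60517531; N(d2) = 0.49404586
C = 23.8000 * 0.97921896 * 0.60517531 - 23.9200 * 0.94035295 * 0.49404586 = 2.9912

Answer: Price = 2.9912


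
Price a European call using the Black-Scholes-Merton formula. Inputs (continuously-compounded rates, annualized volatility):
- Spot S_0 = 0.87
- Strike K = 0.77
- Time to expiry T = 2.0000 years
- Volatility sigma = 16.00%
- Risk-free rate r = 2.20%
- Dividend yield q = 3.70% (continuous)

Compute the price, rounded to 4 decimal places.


Answer: Price = 0.1108

Derivation:
d1 = (ln(S/K) + (r - q + 0.5*sigma^2) * T) / (sigma * sqrt(T)) = 0.52017734
d2 = d1 - sigma * sqrt(T) = 0.29390317
exp(-rT) = 0.95695396; exp(-qT) = 0.92867169
C = S_0 * exp(-qT) * N(d1) - K * exp(-rT) * N(d2)
N(d1) = 0.69853001; N(d2) = 0.61558405
C = 0.8700 * 0.92867169 * 0.69853001 - 0.7700 * 0.95695396 * 0.61558405 = 0.1108


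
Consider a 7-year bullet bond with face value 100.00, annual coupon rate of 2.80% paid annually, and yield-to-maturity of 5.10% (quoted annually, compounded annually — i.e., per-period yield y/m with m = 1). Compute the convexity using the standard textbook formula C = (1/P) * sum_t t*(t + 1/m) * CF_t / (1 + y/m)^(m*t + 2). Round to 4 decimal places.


Coupon per period c = face * coupon_rate / m = 2.800000
Periods per year m = 1; per-period yield y/m = 0.051000
Number of cashflows N = 7
Cashflows (t years, CF_t, discount factor 1/(1+y/m)^(m*t), PV):
  t = 1.0000: CF_t = 2.800000, DF = 0.951475, PV = 2.664129
  t = 2.0000: CF_t = 2.800000, DF = 0.905304, PV = 2.534852
  t = 3.0000: CF_t = 2.800000, DF = 0.861374, PV = 2.411848
  t = 4.0000: CF_t = 2.800000, DF = 0.819576, PV = 2.294812
  t = 5.0000: CF_t = 2.800000, DF = 0.779806, PV = 2.183456
  t = 6.0000: CF_t = 2.800000, DF = 0.741965, PV = 2.077503
  t = 7.0000: CF_t = 102.800000, DF = 0.705961, PV = 72.572837
Price P = sum_t PV_t = 86.739438
Convexity numerator sum_t t*(t + 1/m) * CF_t / (1+y/m)^(m*t + 2):
  t = 1.0000: term = 4.823695
  t = 2.0000: term = 13.768874
  t = 3.0000: term = 26.201472
  t = 4.0000: term = 41.550067
  t = 5.0000: term = 59.300762
  t = 6.0000: term = 78.992452
  t = 7.0000: term = 3679.227964
Convexity = (1/P) * sum = 3903.865286 / 86.739438 = 45.006809

Answer: Convexity = 45.0068


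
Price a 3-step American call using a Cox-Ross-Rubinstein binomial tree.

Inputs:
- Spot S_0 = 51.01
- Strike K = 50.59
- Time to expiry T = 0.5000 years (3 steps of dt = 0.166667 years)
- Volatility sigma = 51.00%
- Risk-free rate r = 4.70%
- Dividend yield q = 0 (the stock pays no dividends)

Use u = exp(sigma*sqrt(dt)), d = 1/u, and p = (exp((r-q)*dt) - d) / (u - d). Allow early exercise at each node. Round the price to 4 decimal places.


dt = T/N = 0.166667
u = exp(sigma*sqrt(dt)) = 1.231468; d = 1/u = 0.812039
p = (exp((r-q)*dt) - d) / (u - d) = 0.466885
Discount per step: exp(-r*dt) = 0.992197
Stock lattice S(k, i) with i counting down-moves:
  k=0: S(0,0) = 51.0100
  k=1: S(1,0) = 62.8172; S(1,1) = 41.4221
  k=2: S(2,0) = 77.3573; S(2,1) = 51.0100; S(2,2) = 33.6364
  k=3: S(3,0) = 95.2630; S(3,1) = 62.8172; S(3,2) = 41.4221; S(3,3) = 27.3141
Terminal payoffs V(N, i) = max(S_T - K, 0):
  V(3,0) = 44.673008; V(3,1) = 12.227162; V(3,2) = 0.000000; V(3,3) = 0.000000
Backward induction: V(k, i) = exp(-r*dt) * [p * V(k+1, i) + (1-p) * V(k+1, i+1)]; then take max(V_cont, immediate exercise) for American.
  V(2,0) = exp(-r*dt) * [p*44.673008 + (1-p)*12.227162] = 27.162040; exercise = 26.767300; V(2,0) = max -> 27.162040
  V(2,1) = exp(-r*dt) * [p*12.227162 + (1-p)*0.000000] = 5.664137; exercise = 0.420000; V(2,1) = max -> 5.664137
  V(2,2) = exp(-r*dt) * [p*0.000000 + (1-p)*0.000000] = 0.000000; exercise = 0.000000; V(2,2) = max -> 0.000000
  V(1,0) = exp(-r*dt) * [p*27.162040 + (1-p)*5.664137] = 15.578676; exercise = 12.227162; V(1,0) = max -> 15.578676
  V(1,1) = exp(-r*dt) * [p*5.664137 + (1-p)*0.000000] = 2.623867; exercise = 0.000000; V(1,1) = max -> 2.623867
  V(0,0) = exp(-r*dt) * [p*15.578676 + (1-p)*2.623867] = 8.604607; exercise = 0.420000; V(0,0) = max -> 8.604607

Answer: Price = V(0,0) = 8.6046


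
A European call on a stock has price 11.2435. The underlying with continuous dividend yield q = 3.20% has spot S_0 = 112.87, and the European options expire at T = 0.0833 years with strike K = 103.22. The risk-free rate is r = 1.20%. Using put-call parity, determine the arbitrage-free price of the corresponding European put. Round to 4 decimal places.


Put-call parity: C - P = S_0 * exp(-qT) - K * exp(-rT).
S_0 * exp(-qT) = 112.8700 * 0.99733795 = 112.56953437
K * exp(-rT) = 103.2200 * 0.99900090 = 103.11687284
P = C - S*exp(-qT) + K*exp(-rT)
P = 11.2435 - 112.56953437 + 103.11687284 = 1.7908

Answer: Put price = 1.7908


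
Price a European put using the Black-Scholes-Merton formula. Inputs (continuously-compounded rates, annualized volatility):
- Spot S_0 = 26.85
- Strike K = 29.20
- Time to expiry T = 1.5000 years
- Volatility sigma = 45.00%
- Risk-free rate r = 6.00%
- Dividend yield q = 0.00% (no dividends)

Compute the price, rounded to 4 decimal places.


Answer: Price = 5.7307

Derivation:
d1 = (ln(S/K) + (r - q + 0.5*sigma^2) * T) / (sigma * sqrt(T)) = 0.28663042
d2 = d1 - sigma * sqrt(T) = -0.26450477
exp(-rT) = 0.91393119; exp(-qT) = 1.00000000
P = K * exp(-rT) * N(-d2) - S_0 * exp(-qT) * N(-d1)
N(-d1) = 0.38719766; N(-d2) = 0.60430451
P = 29.2000 * 0.91393119 * 0.60430451 - 26.8500 * 1.00000000 * 0.38719766 = 5.7307


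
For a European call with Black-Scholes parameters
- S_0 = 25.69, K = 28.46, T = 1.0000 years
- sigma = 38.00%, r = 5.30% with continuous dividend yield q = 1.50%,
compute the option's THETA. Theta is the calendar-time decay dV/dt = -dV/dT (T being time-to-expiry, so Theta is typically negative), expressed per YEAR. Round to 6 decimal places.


d1 = 0.0205321538; d2 = -0.3594678462
phi(d1) = 0.3988581983; exp(-qT) = 0.9851119396; exp(-rT) = 0.9483800125
Theta = -S*exp(-qT)*phi(d1)*sigma/(2*sqrt(T)) - r*K*exp(-rT)*N(d2) + q*S*exp(-qT)*N(d1)
N(d1) = 0.5081905688; N(d2) = 0.3596225638; sqrt(T) = 1.0000000000
Term 1 = -25.6900 * 0.9851119396 * 0.3988581983 * 0.3800 / (2 * 1.0000000000) = -1.9178816819
Term 2 = -0.0530 * 28.4600 * 0.9483800125 * 0.3596225638 = -0.5144463505
Term 3 = 0.0150 * 25.6900 * 0.9851119396 * 0.5081905688 = 0.1929156884
Theta = -1.9178816819 + (-0.5144463505) + (0.1929156884) = -2.239412

Answer: Theta = -2.239412


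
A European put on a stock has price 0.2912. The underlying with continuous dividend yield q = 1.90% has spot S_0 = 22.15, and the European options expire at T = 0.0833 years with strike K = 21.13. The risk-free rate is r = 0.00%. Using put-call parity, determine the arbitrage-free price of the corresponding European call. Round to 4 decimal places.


Put-call parity: C - P = S_0 * exp(-qT) - K * exp(-rT).
S_0 * exp(-qT) = 22.1500 * 0.99841855 = 22.11497092
K * exp(-rT) = 21.1300 * 1.00000000 = 21.13000000
C = P + S*exp(-qT) - K*exp(-rT)
C = 0.2912 + 22.11497092 - 21.13000000 = 1.2762

Answer: Call price = 1.2762


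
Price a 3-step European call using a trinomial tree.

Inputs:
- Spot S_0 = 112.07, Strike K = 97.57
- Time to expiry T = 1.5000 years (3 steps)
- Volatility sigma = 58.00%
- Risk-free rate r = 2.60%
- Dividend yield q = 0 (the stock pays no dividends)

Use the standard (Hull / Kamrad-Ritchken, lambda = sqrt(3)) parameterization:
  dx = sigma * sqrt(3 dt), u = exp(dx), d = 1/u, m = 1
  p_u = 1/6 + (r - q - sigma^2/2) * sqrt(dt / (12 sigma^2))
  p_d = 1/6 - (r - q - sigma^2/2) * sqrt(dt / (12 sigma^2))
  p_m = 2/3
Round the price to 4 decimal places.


dt = T/N = 0.500000; dx = sigma*sqrt(3*dt) = 0.710352
u = exp(dx) = 2.034707; d = 1/u = 0.491471
p_u = 0.116621, p_m = 0.666667, p_d = 0.216712
Discount per step: exp(-r*dt) = 0.987084
Stock lattice S(k, j) with j the centered position index:
  k=0: S(0,+0) = 112.0700
  k=1: S(1,-1) = 55.0792; S(1,+0) = 112.0700; S(1,+1) = 228.0297
  k=2: S(2,-2) = 27.0698; S(2,-1) = 55.0792; S(2,+0) = 112.0700; S(2,+1) = 228.0297; S(2,+2) = 463.9736
  k=3: S(3,-3) = 13.3040; S(3,-2) = 27.0698; S(3,-1) = 55.0792; S(3,+0) = 112.0700; S(3,+1) = 228.0297; S(3,+2) = 463.9736; S(3,+3) = 944.0506
Terminal payoffs V(N, j) = max(S_T - K, 0):
  V(3,-3) = 0.000000; V(3,-2) = 0.000000; V(3,-1) = 0.000000; V(3,+0) = 14.500000; V(3,+1) = 130.459658; V(3,+2) = 366.403634; V(3,+3) = 846.480587
Backward induction: V(k, j) = exp(-r*dt) * [p_u * V(k+1, j+1) + p_m * V(k+1, j) + p_d * V(k+1, j-1)]
  V(2,-2) = exp(-r*dt) * [p_u*0.000000 + p_m*0.000000 + p_d*0.000000] = 0.000000
  V(2,-1) = exp(-r*dt) * [p_u*14.500000 + p_m*0.000000 + p_d*0.000000] = 1.669165
  V(2,+0) = exp(-r*dt) * [p_u*130.459658 + p_m*14.500000 + p_d*0.000000] = 24.559650
  V(2,+1) = exp(-r*dt) * [p_u*366.403634 + p_m*130.459658 + p_d*14.500000] = 131.129994
  V(2,+2) = exp(-r*dt) * [p_u*846.480587 + p_m*366.403634 + p_d*130.459658] = 366.463632
  V(1,-1) = exp(-r*dt) * [p_u*24.559650 + p_m*1.669165 + p_d*0.000000] = 3.925583
  V(1,+0) = exp(-r*dt) * [p_u*131.129994 + p_m*24.559650 + p_d*1.669165] = 31.613686
  V(1,+1) = exp(-r*dt) * [p_u*366.463632 + p_m*131.129994 + p_d*24.559650] = 133.729912
  V(0,+0) = exp(-r*dt) * [p_u*133.729912 + p_m*31.613686 + p_d*3.925583] = 37.037604

Answer: Price = V(0,0) = 37.0376


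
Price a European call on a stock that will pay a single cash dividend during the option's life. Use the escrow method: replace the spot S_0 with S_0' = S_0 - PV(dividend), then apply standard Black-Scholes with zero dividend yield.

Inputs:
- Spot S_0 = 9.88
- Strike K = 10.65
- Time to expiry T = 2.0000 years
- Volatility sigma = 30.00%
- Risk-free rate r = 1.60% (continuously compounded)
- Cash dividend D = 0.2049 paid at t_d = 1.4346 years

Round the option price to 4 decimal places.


Answer: Price = 1.3806

Derivation:
PV(D) = D * exp(-r * t_d) = 0.2049 * 0.97730783 = 0.20025037
S_0' = S_0 - PV(D) = 9.8800 - 0.20025037 = 9.67974963
d1 = (ln(S_0'/K) + (r + sigma^2/2)*T) / (sigma*sqrt(T)) = 0.06240487
d2 = d1 - sigma*sqrt(T) = -0.36185920
exp(-rT) = 0.96850658
N(d1) = 0.52487979; N(d2) = 0.35872863
C = S_0' * N(d1) - K * exp(-rT) * N(d2) = 9.67974963 * 0.52487979 - 10.6500 * 0.96850658 * 0.35872863 = 1.3806


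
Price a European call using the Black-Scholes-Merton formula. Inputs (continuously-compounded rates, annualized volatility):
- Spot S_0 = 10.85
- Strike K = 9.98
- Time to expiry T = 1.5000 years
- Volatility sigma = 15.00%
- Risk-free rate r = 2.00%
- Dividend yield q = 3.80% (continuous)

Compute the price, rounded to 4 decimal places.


Answer: Price = 1.0456

Derivation:
d1 = (ln(S/K) + (r - q + 0.5*sigma^2) * T) / (sigma * sqrt(T)) = 0.39984921
d2 = d1 - sigma * sqrt(T) = 0.21613748
exp(-rT) = 0.97044553; exp(-qT) = 0.94459407
C = S_0 * exp(-qT) * N(d1) - K * exp(-rT) * N(d2)
N(d1) = 0.65536621; N(d2) = 0.58555971
C = 10.8500 * 0.94459407 * 0.65536621 - 9.9800 * 0.97044553 * 0.58555971 = 1.0456


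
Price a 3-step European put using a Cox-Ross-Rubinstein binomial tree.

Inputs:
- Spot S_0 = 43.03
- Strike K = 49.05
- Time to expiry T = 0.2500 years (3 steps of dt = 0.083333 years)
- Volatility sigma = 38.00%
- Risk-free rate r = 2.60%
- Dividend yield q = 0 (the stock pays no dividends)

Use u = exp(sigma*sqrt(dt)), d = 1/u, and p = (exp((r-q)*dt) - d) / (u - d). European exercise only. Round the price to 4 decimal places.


dt = T/N = 0.083333
u = exp(sigma*sqrt(dt)) = 1.115939; d = 1/u = 0.896106
p = (exp((r-q)*dt) - d) / (u - d) = 0.482470
Discount per step: exp(-r*dt) = 0.997836
Stock lattice S(k, i) with i counting down-moves:
  k=0: S(0,0) = 43.0300
  k=1: S(1,0) = 48.0189; S(1,1) = 38.5594
  k=2: S(2,0) = 53.5862; S(2,1) = 43.0300; S(2,2) = 34.5533
  k=3: S(3,0) = 59.7989; S(3,1) = 48.0189; S(3,2) = 38.5594; S(3,3) = 30.9635
Terminal payoffs V(N, i) = max(K - S_T, 0):
  V(3,0) = 0.000000; V(3,1) = 1.031128; V(3,2) = 10.490558; V(3,3) = 18.086537
Backward induction: V(k, i) = exp(-r*dt) * [p * V(k+1, i) + (1-p) * V(k+1, i+1)].
  V(2,0) = exp(-r*dt) * [p*0.000000 + (1-p)*1.031128] = 0.532485
  V(2,1) = exp(-r*dt) * [p*1.031128 + (1-p)*10.490558] = 5.913840
  V(2,2) = exp(-r*dt) * [p*10.490558 + (1-p)*18.086537] = 14.390492
  V(1,0) = exp(-r*dt) * [p*0.532485 + (1-p)*5.913840] = 3.310318
  V(1,1) = exp(-r*dt) * [p*5.913840 + (1-p)*14.390492] = 10.278468
  V(0,0) = exp(-r*dt) * [p*3.310318 + (1-p)*10.278468] = 6.901575

Answer: Price = V(0,0) = 6.9016


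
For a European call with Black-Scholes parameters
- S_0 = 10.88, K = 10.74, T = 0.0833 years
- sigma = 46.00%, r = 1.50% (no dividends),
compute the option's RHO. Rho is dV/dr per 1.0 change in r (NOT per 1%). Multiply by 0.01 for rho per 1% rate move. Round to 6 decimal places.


Answer: Rho = 0.461224

Derivation:
d1 = 0.1733436184; d2 = 0.0405796172
phi(d1) = 0.3929933697; exp(-qT) = 1.0000000000; exp(-rT) = 0.9987512803
N(d2) = 0.5161844831
Rho = K*T*exp(-rT)*N(d2) = 10.7400 * 0.0833 * 0.9987512803 * 0.5161844831 = 0.461224


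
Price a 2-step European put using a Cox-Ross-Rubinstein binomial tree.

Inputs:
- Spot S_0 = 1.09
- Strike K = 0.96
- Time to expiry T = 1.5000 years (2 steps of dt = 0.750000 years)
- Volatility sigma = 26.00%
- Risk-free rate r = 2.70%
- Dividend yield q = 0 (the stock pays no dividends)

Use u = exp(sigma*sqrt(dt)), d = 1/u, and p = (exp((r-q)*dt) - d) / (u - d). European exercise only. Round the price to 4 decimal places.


dt = T/N = 0.750000
u = exp(sigma*sqrt(dt)) = 1.252531; d = 1/u = 0.798383
p = (exp((r-q)*dt) - d) / (u - d) = 0.488988
Discount per step: exp(-r*dt) = 0.979954
Stock lattice S(k, i) with i counting down-moves:
  k=0: S(0,0) = 1.0900
  k=1: S(1,0) = 1.3653; S(1,1) = 0.8702
  k=2: S(2,0) = 1.7100; S(2,1) = 1.0900; S(2,2) = 0.6948
Terminal payoffs V(N, i) = max(K - S_T, 0):
  V(2,0) = 0.000000; V(2,1) = 0.000000; V(2,2) = 0.265217
Backward induction: V(k, i) = exp(-r*dt) * [p * V(k+1, i) + (1-p) * V(k+1, i+1)].
  V(1,0) = exp(-r*dt) * [p*0.000000 + (1-p)*0.000000] = 0.000000
  V(1,1) = exp(-r*dt) * [p*0.000000 + (1-p)*0.265217] = 0.132812
  V(0,0) = exp(-r*dt) * [p*0.000000 + (1-p)*0.132812] = 0.066508

Answer: Price = V(0,0) = 0.0665


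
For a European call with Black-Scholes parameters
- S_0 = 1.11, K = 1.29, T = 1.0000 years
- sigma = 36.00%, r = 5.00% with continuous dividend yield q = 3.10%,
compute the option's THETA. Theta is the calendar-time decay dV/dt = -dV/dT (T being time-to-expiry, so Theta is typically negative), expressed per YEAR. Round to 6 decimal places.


d1 = -0.1846727862; d2 = -0.5446727862
phi(d1) = 0.3921971813; exp(-qT) = 0.9694755731; exp(-rT) = 0.9512294245
Theta = -S*exp(-qT)*phi(d1)*sigma/(2*sqrt(T)) - r*K*exp(-rT)*N(d2) + q*S*exp(-qT)*N(d1)
N(d1) = 0.4267428462; N(d2) = 0.2929892924; sqrt(T) = 1.0000000000
Term 1 = -1.1100 * 0.9694755731 * 0.3921971813 * 0.3600 / (2 * 1.0000000000) = -0.0759690723
Term 2 = -0.0500 * 1.2900 * 0.9512294245 * 0.2929892924 = -0.0179761523
Term 3 = 0.0310 * 1.1100 * 0.9694755731 * 0.4267428462 = 0.0142359939
Theta = -0.0759690723 + (-0.0179761523) + (0.0142359939) = -0.079709

Answer: Theta = -0.079709
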